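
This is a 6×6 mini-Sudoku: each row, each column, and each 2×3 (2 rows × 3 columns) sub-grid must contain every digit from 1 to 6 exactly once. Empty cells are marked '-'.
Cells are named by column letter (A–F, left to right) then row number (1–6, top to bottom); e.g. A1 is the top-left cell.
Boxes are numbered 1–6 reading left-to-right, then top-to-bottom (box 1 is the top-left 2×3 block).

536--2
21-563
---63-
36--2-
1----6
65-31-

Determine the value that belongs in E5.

5

Cell E5 itself could take any of {4, 5} by direct elimination.
Consider where 5 can go in column E.
E1 is out (row 1 already has a 5).
So the only cell in column E that can hold 5 is E5.
Therefore E5 = 5.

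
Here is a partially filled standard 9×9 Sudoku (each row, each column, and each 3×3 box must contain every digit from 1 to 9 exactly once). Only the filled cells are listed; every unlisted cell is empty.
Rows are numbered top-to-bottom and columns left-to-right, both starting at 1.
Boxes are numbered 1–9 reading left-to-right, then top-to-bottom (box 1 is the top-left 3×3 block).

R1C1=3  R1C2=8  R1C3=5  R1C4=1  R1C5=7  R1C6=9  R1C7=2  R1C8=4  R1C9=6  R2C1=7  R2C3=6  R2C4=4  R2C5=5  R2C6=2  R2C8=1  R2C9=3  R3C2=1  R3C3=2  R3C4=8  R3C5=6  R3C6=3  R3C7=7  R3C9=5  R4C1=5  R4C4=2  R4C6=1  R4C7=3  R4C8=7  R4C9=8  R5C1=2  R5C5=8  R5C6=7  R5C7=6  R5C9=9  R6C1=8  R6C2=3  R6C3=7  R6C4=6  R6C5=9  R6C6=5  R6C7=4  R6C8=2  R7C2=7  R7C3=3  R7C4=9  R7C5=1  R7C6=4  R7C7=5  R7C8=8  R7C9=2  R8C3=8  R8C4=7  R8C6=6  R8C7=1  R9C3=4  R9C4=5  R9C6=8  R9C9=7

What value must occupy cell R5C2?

Row 5 already contains {2, 6, 7, 8, 9}.
Column 2 already contains {1, 3, 7, 8}.
Its 3×3 block (box 4) already contains {2, 3, 5, 7, 8}.
The only value from 1–9 not eliminated is 4, so R5C2 = 4.

4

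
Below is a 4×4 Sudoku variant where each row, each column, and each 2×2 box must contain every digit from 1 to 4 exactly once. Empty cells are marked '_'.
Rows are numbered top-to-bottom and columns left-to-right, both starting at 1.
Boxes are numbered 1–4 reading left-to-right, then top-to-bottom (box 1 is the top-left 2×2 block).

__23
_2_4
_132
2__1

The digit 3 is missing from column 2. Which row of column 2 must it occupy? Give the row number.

Consider where 3 can go in column 2.
r1c2 is out (row 1 already has a 3).
So the only cell in column 2 that can hold 3 is r4c2.
That is row 4.

4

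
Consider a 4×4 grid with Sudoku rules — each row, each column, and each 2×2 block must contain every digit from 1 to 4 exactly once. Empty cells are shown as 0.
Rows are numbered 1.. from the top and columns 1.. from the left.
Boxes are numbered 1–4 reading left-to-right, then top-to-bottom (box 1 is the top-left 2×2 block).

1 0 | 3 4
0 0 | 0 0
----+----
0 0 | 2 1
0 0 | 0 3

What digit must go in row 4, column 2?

Cell row 4, column 2 itself could take any of {1, 2, 4} by direct elimination.
Consider where 1 can go in row 4.
row 4, column 1 is out (column 1 already has a 1).
row 4, column 3 is out (box 4 already has a 1).
So the only cell in row 4 that can hold 1 is row 4, column 2.
Therefore row 4, column 2 = 1.

1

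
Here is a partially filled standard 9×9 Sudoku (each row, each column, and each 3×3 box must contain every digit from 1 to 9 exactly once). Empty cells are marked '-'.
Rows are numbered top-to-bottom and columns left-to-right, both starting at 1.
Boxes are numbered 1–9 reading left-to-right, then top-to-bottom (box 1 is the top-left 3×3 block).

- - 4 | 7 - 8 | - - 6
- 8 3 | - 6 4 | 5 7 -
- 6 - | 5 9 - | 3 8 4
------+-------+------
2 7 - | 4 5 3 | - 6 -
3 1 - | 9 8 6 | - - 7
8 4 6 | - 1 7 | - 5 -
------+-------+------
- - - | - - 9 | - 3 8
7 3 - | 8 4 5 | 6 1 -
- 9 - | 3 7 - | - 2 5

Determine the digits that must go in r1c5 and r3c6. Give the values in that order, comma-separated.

For r1c5:
  Consider where 3 can go in row 1.
  r1c1 is out (column 1 already has a 3).
  r1c2 is out (column 2 already has a 3).
  r1c7 is out (column 7 already has a 3).
  r1c8 is out (column 8 already has a 3).
  So the only cell in row 1 that can hold 3 is r1c5.
  So r1c5 = 3.
For r3c6:
  Consider where 2 can go in column 6.
  r9c6 is out (row 9 already has a 2).
  So the only cell in column 6 that can hold 2 is r3c6.
  So r3c6 = 2.

3,2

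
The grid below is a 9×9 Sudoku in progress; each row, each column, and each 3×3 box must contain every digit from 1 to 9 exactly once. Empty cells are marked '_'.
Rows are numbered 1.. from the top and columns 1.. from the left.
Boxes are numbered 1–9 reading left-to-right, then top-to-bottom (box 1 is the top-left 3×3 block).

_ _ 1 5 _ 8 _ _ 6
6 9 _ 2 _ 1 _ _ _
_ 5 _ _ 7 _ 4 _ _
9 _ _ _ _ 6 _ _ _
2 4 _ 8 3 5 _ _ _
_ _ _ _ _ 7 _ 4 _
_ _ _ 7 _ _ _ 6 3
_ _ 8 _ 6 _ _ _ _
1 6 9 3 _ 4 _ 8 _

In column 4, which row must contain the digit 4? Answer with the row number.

4

Consider where 4 can go in column 4.
row 3, column 4 is out (row 3 already has a 4).
row 6, column 4 is out (row 6 already has a 4).
row 8, column 4 is out (box 8 already has a 4).
So the only cell in column 4 that can hold 4 is row 4, column 4.
That is row 4.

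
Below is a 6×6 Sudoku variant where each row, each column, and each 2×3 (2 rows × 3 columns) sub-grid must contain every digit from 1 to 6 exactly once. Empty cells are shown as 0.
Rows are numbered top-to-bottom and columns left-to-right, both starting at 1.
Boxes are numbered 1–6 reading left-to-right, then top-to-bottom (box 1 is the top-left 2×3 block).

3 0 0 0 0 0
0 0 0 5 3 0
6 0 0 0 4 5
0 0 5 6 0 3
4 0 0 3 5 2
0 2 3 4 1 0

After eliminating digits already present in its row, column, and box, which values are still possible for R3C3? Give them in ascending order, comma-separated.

Row 3 already contains {4, 5, 6}.
Column 3 already contains {3, 5}.
Its 2×3 block (box 3) already contains {5, 6}.
Removing those from 1–6 leaves {1, 2} as the candidates for R3C3.

1,2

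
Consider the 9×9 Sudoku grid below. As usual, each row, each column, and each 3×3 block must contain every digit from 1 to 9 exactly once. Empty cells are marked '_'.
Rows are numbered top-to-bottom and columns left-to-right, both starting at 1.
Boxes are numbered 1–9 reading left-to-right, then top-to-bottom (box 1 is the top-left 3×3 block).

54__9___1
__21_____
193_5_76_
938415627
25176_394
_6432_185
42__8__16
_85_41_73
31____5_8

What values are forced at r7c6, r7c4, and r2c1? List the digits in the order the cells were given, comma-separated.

For r7c6:
  Consider where 3 can go in box 8.
  r7c4 is out (column 4 already has a 3).
  r8c4 is out (row 8 already has a 3).
  r9c4 is out (row 9 already has a 3).
  r9c5 is out (row 9 already has a 3).
  r9c6 is out (row 9 already has a 3).
  So the only cell in box 8 that can hold 3 is r7c6.
  So r7c6 = 3.
For r7c4:
  Consider where 5 can go in row 7.
  r7c3 is out (column 3 already has a 5).
  r7c6 is out (column 6 already has a 5).
  r7c7 is out (column 7 already has a 5).
  So the only cell in row 7 that can hold 5 is r7c4.
  So r7c4 = 5.
For r2c1:
  Consider where 8 can go in box 1.
  r1c3 is out (column 3 already has a 8).
  r2c2 is out (column 2 already has a 8).
  So the only cell in box 1 that can hold 8 is r2c1.
  So r2c1 = 8.

3,5,8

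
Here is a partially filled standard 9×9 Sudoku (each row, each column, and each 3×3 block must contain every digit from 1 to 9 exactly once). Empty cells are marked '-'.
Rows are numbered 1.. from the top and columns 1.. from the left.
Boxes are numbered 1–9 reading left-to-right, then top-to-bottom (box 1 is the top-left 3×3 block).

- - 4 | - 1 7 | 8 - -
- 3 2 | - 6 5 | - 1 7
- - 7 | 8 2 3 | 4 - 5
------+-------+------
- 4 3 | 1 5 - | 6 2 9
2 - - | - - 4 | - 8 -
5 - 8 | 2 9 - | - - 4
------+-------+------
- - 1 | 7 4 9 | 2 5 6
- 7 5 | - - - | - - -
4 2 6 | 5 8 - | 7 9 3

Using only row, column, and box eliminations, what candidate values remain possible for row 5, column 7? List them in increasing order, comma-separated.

Row 5 already contains {2, 4, 8}.
Column 7 already contains {2, 4, 6, 7, 8}.
Its 3×3 block (box 6) already contains {2, 4, 6, 8, 9}.
Removing those from 1–9 leaves {1, 3, 5} as the candidates for row 5, column 7.

1,3,5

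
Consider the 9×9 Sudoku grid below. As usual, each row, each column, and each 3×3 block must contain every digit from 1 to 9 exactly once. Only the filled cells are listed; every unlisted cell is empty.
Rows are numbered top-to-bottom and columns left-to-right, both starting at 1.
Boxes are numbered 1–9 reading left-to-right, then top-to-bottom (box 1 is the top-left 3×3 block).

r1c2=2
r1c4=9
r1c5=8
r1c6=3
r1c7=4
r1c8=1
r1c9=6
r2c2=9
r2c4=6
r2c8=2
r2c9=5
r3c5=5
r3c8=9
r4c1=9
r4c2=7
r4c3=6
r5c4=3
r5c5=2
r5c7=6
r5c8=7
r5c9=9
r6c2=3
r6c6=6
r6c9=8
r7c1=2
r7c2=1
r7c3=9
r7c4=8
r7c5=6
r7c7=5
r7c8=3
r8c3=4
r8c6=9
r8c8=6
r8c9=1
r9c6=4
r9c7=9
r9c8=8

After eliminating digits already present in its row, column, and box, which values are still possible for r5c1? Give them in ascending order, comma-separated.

1,4,5,8

Row 5 already contains {2, 3, 6, 7, 9}.
Column 1 already contains {2, 9}.
Its 3×3 block (box 4) already contains {3, 6, 7, 9}.
Removing those from 1–9 leaves {1, 4, 5, 8} as the candidates for r5c1.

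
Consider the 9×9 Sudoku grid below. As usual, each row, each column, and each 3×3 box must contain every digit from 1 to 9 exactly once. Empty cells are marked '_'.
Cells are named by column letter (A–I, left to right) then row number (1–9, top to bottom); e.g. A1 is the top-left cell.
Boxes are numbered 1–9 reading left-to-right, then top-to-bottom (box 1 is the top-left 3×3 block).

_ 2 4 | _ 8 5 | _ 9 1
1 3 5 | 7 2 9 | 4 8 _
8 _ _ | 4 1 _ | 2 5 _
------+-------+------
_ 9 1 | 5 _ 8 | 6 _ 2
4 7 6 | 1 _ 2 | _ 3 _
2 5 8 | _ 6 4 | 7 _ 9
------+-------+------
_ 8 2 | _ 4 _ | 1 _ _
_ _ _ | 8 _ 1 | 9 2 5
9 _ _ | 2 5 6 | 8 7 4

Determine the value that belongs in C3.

9

Cell C3 itself could take any of {7, 9} by direct elimination.
Consider where 9 can go in row 3.
B3 is out (column B already has a 9).
F3 is out (column F already has a 9).
I3 is out (column I already has a 9).
So the only cell in row 3 that can hold 9 is C3.
Therefore C3 = 9.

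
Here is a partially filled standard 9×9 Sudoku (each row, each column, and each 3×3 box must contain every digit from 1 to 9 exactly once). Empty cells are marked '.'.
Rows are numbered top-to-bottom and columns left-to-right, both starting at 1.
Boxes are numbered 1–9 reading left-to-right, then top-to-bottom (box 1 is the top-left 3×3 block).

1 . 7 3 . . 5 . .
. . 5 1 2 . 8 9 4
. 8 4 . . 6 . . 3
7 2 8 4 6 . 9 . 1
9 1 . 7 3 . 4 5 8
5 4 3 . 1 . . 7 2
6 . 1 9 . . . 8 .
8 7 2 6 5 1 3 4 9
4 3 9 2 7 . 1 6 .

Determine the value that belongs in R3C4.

5

Row 3 already contains {3, 4, 6, 8}.
Column 4 already contains {1, 2, 3, 4, 6, 7, 9}.
Its 3×3 block (box 2) already contains {1, 2, 3, 6}.
The only value from 1–9 not eliminated is 5, so R3C4 = 5.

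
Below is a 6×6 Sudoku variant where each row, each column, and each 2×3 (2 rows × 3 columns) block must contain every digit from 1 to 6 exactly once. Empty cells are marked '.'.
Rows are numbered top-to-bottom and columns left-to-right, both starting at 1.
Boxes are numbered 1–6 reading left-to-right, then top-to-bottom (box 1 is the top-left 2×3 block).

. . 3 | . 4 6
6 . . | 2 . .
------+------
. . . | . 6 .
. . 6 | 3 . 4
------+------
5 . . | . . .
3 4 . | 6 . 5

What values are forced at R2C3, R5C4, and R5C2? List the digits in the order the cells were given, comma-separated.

For R2C3:
  Consider where 4 can go in box 1.
  R1C1 is out (row 1 already has a 4).
  R1C2 is out (row 1 already has a 4).
  R2C2 is out (column 2 already has a 4).
  So the only cell in box 1 that can hold 4 is R2C3.
  So R2C3 = 4.
For R5C4:
  Consider where 4 can go in column 4.
  R1C4 is out (row 1 already has a 4).
  R3C4 is out (box 4 already has a 4).
  So the only cell in column 4 that can hold 4 is R5C4.
  So R5C4 = 4.
For R5C2:
  Consider where 6 can go in column 2.
  R1C2 is out (row 1 already has a 6).
  R2C2 is out (row 2 already has a 6).
  R3C2 is out (row 3 already has a 6).
  R4C2 is out (row 4 already has a 6).
  So the only cell in column 2 that can hold 6 is R5C2.
  So R5C2 = 6.

4,4,6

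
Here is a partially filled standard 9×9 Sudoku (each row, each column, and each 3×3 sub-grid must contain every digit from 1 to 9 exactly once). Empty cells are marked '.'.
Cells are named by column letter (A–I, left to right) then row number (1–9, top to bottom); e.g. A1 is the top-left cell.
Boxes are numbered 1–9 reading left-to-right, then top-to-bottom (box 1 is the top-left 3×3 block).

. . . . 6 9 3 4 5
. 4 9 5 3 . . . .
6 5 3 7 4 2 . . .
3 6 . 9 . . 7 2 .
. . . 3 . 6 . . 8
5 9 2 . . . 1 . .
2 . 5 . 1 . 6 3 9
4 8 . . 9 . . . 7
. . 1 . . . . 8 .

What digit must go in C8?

6

Row 8 already contains {4, 7, 8, 9}.
Column C already contains {1, 2, 3, 5, 9}.
Its 3×3 block (box 7) already contains {1, 2, 4, 5, 8}.
The only value from 1–9 not eliminated is 6, so C8 = 6.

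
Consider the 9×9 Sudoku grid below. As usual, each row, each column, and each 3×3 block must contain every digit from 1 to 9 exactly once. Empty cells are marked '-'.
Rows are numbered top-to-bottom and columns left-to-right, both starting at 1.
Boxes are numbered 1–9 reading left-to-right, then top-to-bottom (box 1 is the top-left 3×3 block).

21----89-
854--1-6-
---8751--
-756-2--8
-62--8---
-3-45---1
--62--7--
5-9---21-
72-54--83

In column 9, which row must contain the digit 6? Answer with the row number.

Consider where 6 can go in column 9.
R1C9 is out (box 3 already has a 6).
R2C9 is out (row 2 already has a 6).
R3C9 is out (box 3 already has a 6).
R5C9 is out (row 5 already has a 6).
R7C9 is out (row 7 already has a 6).
So the only cell in column 9 that can hold 6 is R8C9.
That is row 8.

8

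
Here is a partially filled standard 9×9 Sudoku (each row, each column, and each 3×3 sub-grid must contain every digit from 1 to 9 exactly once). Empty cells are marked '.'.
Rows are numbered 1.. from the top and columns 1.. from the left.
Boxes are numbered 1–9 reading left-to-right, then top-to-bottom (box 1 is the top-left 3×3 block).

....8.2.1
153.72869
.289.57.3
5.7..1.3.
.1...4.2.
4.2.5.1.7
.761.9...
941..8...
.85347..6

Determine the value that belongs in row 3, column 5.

Cell row 3, column 5 itself could take any of {1, 6} by direct elimination.
Consider where 1 can go in box 2.
row 1, column 4 is out (row 1 already has a 1).
row 1, column 6 is out (row 1 already has a 1).
row 2, column 4 is out (row 2 already has a 1).
So the only cell in box 2 that can hold 1 is row 3, column 5.
Therefore row 3, column 5 = 1.

1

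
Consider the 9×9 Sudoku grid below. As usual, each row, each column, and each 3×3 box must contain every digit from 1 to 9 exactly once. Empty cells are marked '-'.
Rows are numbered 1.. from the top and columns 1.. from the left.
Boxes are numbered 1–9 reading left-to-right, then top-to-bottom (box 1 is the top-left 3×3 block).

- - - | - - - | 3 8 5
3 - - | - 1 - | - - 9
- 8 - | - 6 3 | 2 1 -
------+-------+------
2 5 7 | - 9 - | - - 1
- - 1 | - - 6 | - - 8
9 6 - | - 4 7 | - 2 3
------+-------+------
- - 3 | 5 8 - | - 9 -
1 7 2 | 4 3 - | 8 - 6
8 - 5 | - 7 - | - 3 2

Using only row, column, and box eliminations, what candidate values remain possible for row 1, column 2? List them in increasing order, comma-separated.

1,2,4,9

Row 1 already contains {3, 5, 8}.
Column 2 already contains {5, 6, 7, 8}.
Its 3×3 block (box 1) already contains {3, 8}.
Removing those from 1–9 leaves {1, 2, 4, 9} as the candidates for row 1, column 2.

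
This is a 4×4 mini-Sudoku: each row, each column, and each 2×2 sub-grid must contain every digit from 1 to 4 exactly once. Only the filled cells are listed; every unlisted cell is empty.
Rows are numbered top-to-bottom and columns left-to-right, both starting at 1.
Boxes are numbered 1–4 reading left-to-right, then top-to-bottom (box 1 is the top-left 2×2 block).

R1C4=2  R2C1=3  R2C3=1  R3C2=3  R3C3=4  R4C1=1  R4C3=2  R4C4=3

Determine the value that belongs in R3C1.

2

Row 3 already contains {3, 4}.
Column 1 already contains {1, 3}.
Its 2×2 block (box 3) already contains {1, 3}.
The only value from 1–4 not eliminated is 2, so R3C1 = 2.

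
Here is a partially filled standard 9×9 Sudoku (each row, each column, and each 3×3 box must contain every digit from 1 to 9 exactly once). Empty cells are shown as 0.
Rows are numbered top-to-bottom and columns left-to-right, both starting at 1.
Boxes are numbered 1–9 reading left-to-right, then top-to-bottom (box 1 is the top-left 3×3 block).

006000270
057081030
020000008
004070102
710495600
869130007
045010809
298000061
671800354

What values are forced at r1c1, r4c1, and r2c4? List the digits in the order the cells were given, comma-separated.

For r1c1:
  Consider where 1 can go in row 1.
  r1c2 is out (column 2 already has a 1).
  r1c4 is out (column 4 already has a 1).
  r1c5 is out (column 5 already has a 1).
  r1c6 is out (column 6 already has a 1).
  r1c9 is out (column 9 already has a 1).
  So the only cell in row 1 that can hold 1 is r1c1.
  So r1c1 = 1.
For r4c1:
  Consider where 5 can go in column 1.
  r1c1 is out (box 1 already has a 5).
  r2c1 is out (row 2 already has a 5).
  r3c1 is out (box 1 already has a 5).
  r7c1 is out (row 7 already has a 5).
  So the only cell in column 1 that can hold 5 is r4c1.
  So r4c1 = 5.
For r2c4:
  Consider where 2 can go in row 2.
  r2c1 is out (column 1 already has a 2).
  r2c7 is out (column 7 already has a 2).
  r2c9 is out (column 9 already has a 2).
  So the only cell in row 2 that can hold 2 is r2c4.
  So r2c4 = 2.

1,5,2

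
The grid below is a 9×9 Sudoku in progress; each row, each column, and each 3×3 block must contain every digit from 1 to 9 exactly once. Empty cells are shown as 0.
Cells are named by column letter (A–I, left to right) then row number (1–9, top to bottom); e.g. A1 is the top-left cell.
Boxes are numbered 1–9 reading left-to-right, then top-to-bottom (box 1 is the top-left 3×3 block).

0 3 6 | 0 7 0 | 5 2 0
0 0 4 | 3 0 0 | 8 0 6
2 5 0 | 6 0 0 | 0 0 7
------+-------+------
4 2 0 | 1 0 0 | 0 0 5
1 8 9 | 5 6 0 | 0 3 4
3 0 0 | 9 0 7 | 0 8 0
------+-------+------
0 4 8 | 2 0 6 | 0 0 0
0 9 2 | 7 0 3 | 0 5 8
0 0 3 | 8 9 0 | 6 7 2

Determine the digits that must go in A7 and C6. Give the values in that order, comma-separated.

For A7:
  Consider where 7 can go in row 7.
  E7 is out (column E already has a 7).
  G7 is out (box 9 already has a 7).
  H7 is out (column H already has a 7).
  I7 is out (column I already has a 7).
  So the only cell in row 7 that can hold 7 is A7.
  So A7 = 7.
For C6:
  Row 6 already contains {3, 7, 8, 9}.
  Column C already contains {2, 3, 4, 6, 8, 9}.
  Its 3×3 block (box 4) already contains {1, 2, 3, 4, 8, 9}.
  The only value from 1–9 not eliminated is 5, so C6 = 5.

7,5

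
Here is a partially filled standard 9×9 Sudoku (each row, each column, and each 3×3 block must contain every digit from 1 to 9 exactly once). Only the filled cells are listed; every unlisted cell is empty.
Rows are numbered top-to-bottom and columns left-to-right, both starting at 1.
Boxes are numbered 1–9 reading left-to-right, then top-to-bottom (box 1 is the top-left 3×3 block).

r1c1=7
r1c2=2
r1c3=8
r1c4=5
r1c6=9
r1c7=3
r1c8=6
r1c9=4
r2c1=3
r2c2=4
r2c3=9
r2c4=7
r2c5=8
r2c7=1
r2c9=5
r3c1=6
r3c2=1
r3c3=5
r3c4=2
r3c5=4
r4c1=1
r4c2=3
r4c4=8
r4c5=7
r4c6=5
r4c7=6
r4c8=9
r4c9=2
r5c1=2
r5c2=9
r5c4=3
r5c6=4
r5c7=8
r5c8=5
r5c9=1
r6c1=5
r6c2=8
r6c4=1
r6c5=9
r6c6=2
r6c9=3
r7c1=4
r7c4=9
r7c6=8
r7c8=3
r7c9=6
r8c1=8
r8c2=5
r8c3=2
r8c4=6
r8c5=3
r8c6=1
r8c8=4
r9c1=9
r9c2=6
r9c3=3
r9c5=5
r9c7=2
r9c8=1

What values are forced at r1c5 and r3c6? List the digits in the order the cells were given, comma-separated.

For r1c5:
  Row 1 already contains {2, 3, 4, 5, 6, 7, 8, 9}.
  Column 5 already contains {3, 4, 5, 7, 8, 9}.
  Its 3×3 block (box 2) already contains {2, 4, 5, 7, 8, 9}.
  The only value from 1–9 not eliminated is 1, so r1c5 = 1.
For r3c6:
  Row 3 already contains {1, 2, 4, 5, 6}.
  Column 6 already contains {1, 2, 4, 5, 8, 9}.
  Its 3×3 block (box 2) already contains {2, 4, 5, 7, 8, 9}.
  The only value from 1–9 not eliminated is 3, so r3c6 = 3.

1,3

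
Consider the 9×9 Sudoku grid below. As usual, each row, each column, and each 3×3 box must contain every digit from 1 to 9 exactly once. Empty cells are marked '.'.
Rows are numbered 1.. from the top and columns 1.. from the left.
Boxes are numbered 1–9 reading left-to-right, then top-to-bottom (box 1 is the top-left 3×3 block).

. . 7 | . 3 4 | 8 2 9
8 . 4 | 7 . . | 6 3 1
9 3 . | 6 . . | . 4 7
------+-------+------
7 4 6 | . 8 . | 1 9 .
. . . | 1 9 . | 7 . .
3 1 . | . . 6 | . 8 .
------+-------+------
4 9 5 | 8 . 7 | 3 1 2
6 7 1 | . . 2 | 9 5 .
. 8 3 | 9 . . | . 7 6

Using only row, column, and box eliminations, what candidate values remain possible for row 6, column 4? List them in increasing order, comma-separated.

Row 6 already contains {1, 3, 6, 8}.
Column 4 already contains {1, 6, 7, 8, 9}.
Its 3×3 block (box 5) already contains {1, 6, 8, 9}.
Removing those from 1–9 leaves {2, 4, 5} as the candidates for row 6, column 4.

2,4,5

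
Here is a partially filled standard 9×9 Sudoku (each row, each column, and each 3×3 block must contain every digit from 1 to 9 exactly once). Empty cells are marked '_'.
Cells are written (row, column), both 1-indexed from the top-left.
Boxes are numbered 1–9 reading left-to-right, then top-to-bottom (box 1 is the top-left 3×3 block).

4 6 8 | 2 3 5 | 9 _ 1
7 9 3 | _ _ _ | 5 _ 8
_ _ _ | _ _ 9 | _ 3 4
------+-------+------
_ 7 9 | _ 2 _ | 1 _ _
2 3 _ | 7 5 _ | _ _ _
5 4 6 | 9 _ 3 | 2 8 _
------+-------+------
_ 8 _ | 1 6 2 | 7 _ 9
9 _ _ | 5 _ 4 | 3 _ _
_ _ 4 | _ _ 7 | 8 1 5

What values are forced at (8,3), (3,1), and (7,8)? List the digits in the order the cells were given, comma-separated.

7,1,4

For (8,3):
  Consider where 7 can go in row 8.
  (8,2) is out (column 2 already has a 7).
  (8,5) is out (box 8 already has a 7).
  (8,8) is out (box 9 already has a 7).
  (8,9) is out (box 9 already has a 7).
  So the only cell in row 8 that can hold 7 is (8,3).
  So (8,3) = 7.
For (3,1):
  Row 3 already contains {3, 4, 9}.
  Column 1 already contains {2, 4, 5, 7, 9}.
  Its 3×3 block (box 1) already contains {3, 4, 6, 7, 8, 9}.
  The only value from 1–9 not eliminated is 1, so (3,1) = 1.
For (7,8):
  Row 7 already contains {1, 2, 6, 7, 8, 9}.
  Column 8 already contains {1, 3, 8}.
  Its 3×3 block (box 9) already contains {1, 3, 5, 7, 8, 9}.
  The only value from 1–9 not eliminated is 4, so (7,8) = 4.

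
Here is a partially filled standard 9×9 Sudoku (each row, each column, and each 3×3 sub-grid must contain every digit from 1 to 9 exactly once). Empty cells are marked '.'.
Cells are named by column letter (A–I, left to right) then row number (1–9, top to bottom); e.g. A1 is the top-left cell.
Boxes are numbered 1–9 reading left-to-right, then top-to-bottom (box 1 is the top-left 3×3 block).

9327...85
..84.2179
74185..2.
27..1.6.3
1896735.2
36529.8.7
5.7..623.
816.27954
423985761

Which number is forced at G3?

3

Row 3 already contains {1, 2, 4, 5, 7, 8}.
Column G already contains {1, 2, 5, 6, 7, 8, 9}.
Its 3×3 block (box 3) already contains {1, 2, 5, 7, 8, 9}.
The only value from 1–9 not eliminated is 3, so G3 = 3.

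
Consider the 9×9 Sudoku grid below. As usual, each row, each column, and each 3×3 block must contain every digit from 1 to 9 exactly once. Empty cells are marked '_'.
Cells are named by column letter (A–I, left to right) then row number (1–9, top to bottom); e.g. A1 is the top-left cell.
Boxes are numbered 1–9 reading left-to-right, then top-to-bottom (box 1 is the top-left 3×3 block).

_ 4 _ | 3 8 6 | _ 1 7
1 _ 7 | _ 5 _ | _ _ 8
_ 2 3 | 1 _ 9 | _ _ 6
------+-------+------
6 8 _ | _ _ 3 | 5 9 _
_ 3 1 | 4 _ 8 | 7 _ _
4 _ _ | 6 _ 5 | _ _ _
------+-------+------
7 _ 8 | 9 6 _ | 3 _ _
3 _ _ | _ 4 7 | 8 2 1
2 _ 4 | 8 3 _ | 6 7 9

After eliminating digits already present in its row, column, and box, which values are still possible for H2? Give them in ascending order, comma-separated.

Row 2 already contains {1, 5, 7, 8}.
Column H already contains {1, 2, 7, 9}.
Its 3×3 block (box 3) already contains {1, 6, 7, 8}.
Removing those from 1–9 leaves {3, 4} as the candidates for H2.

3,4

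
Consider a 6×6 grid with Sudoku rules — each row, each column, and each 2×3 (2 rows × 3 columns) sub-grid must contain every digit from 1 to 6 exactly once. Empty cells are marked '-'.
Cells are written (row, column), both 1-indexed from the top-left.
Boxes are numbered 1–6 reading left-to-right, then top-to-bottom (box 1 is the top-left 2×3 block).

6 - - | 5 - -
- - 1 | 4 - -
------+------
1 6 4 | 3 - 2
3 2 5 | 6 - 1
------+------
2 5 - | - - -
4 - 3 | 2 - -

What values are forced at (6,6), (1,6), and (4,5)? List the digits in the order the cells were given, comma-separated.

5,3,4

For (6,6):
  Consider where 5 can go in column 6.
  (1,6) is out (row 1 already has a 5).
  (2,6) is out (box 2 already has a 5).
  (5,6) is out (row 5 already has a 5).
  So the only cell in column 6 that can hold 5 is (6,6).
  So (6,6) = 5.
For (1,6):
  Row 1 already contains {5, 6}.
  Column 6 already contains {1, 2}.
  Its 2×3 block (box 2) already contains {4, 5}.
  The only value from 1–6 not eliminated is 3, so (1,6) = 3.
For (4,5):
  Row 4 already contains {1, 2, 3, 5, 6}.
  Column 5 already contains {}.
  Its 2×3 block (box 4) already contains {1, 2, 3, 6}.
  The only value from 1–6 not eliminated is 4, so (4,5) = 4.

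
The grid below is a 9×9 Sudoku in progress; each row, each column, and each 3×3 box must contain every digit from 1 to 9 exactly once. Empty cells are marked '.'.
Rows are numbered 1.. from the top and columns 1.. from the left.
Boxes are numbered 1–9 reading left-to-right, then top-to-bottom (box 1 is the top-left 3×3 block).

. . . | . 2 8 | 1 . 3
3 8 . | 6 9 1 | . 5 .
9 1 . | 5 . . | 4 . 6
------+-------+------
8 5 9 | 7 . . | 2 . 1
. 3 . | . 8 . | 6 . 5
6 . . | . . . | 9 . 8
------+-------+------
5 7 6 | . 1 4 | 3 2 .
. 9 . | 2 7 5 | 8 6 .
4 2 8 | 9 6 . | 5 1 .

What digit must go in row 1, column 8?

9

Cell row 1, column 8 itself could take any of {7, 9} by direct elimination.
Consider where 9 can go in row 1.
row 1, column 1 is out (column 1 already has a 9).
row 1, column 2 is out (column 2 already has a 9).
row 1, column 3 is out (column 3 already has a 9).
row 1, column 4 is out (column 4 already has a 9).
So the only cell in row 1 that can hold 9 is row 1, column 8.
Therefore row 1, column 8 = 9.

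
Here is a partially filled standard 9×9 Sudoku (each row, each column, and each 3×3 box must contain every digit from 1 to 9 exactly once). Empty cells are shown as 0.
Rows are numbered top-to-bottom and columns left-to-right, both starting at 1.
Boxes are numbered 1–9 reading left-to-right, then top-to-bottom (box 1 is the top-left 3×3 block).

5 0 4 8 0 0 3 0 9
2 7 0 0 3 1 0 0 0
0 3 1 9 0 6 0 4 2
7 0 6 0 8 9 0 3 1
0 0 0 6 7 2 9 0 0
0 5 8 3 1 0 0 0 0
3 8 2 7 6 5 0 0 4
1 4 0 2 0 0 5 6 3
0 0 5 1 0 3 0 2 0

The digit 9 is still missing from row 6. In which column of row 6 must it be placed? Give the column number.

Consider where 9 can go in row 6.
r6c6 is out (column 6 already has a 9).
r6c7 is out (column 7 already has a 9).
r6c8 is out (box 6 already has a 9).
r6c9 is out (column 9 already has a 9).
So the only cell in row 6 that can hold 9 is r6c1.
That is column 1.

1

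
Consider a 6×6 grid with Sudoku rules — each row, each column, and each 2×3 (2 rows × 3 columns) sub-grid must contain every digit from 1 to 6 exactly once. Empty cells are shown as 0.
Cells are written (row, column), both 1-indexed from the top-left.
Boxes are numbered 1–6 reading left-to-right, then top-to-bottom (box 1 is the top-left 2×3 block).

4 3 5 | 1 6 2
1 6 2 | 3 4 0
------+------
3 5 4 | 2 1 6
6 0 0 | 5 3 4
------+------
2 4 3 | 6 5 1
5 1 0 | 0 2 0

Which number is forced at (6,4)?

4

Row 6 already contains {1, 2, 5}.
Column 4 already contains {1, 2, 3, 5, 6}.
Its 2×3 block (box 6) already contains {1, 2, 5, 6}.
The only value from 1–6 not eliminated is 4, so (6,4) = 4.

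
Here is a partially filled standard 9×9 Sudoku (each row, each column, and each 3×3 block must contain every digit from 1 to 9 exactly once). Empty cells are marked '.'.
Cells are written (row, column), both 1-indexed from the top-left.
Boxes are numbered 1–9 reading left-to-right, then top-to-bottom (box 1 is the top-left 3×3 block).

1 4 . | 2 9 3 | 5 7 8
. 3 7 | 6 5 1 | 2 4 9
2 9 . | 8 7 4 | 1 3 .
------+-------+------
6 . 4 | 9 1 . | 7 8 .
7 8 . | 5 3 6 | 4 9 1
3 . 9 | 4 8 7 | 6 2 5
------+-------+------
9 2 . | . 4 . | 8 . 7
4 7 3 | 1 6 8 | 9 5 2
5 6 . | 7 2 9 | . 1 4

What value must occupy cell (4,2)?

Row 4 already contains {1, 4, 6, 7, 8, 9}.
Column 2 already contains {2, 3, 4, 6, 7, 8, 9}.
Its 3×3 block (box 4) already contains {3, 4, 6, 7, 8, 9}.
The only value from 1–9 not eliminated is 5, so (4,2) = 5.

5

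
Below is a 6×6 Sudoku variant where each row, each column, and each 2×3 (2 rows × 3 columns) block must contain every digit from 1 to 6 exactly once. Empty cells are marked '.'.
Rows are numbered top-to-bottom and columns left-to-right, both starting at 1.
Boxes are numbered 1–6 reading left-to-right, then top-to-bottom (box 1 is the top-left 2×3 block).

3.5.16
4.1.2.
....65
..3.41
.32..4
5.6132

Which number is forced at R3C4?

3

Cell R3C4 itself could take any of {2, 3} by direct elimination.
Consider where 3 can go in row 3.
R3C1 is out (column 1 already has a 3).
R3C2 is out (column 2 already has a 3).
R3C3 is out (column 3 already has a 3).
So the only cell in row 3 that can hold 3 is R3C4.
Therefore R3C4 = 3.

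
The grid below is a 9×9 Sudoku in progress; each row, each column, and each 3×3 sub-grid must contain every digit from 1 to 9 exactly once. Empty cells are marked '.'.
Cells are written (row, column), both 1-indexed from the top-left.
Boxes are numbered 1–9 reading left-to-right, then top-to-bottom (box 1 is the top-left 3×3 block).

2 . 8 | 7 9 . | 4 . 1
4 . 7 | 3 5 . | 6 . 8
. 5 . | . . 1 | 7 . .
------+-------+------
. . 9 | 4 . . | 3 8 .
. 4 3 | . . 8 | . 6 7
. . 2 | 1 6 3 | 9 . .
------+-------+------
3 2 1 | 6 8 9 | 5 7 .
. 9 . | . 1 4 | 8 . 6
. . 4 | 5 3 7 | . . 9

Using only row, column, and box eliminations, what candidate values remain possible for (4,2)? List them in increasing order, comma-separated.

Row 4 already contains {3, 4, 8, 9}.
Column 2 already contains {2, 4, 5, 9}.
Its 3×3 block (box 4) already contains {2, 3, 4, 9}.
Removing those from 1–9 leaves {1, 6, 7} as the candidates for (4,2).

1,6,7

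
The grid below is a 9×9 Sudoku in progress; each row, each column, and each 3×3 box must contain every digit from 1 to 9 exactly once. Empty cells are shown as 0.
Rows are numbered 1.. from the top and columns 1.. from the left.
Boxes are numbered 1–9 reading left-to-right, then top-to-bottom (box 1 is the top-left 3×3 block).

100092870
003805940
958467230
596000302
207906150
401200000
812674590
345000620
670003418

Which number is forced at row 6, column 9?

Cell row 6, column 9 itself could take any of {6, 7, 9} by direct elimination.
Consider where 9 can go in row 6.
row 6, column 2 is out (column 2 already has a 9).
row 6, column 5 is out (column 5 already has a 9).
row 6, column 6 is out (box 5 already has a 9).
row 6, column 7 is out (column 7 already has a 9).
row 6, column 8 is out (column 8 already has a 9).
So the only cell in row 6 that can hold 9 is row 6, column 9.
Therefore row 6, column 9 = 9.

9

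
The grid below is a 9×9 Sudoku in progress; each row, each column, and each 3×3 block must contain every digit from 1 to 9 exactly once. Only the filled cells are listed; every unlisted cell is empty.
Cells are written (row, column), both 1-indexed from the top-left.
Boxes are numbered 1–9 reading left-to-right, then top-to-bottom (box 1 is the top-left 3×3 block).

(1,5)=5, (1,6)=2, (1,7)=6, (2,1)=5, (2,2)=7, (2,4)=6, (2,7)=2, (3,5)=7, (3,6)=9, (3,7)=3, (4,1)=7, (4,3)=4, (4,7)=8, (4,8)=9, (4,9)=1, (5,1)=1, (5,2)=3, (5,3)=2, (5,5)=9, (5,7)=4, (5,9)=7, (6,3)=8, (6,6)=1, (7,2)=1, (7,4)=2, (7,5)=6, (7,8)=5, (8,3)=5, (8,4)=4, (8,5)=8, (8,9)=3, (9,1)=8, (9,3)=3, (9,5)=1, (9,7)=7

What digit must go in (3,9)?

Cell (3,9) itself could take any of {4, 5, 8} by direct elimination.
Consider where 5 can go in box 3.
(1,8) is out (row 1 already has a 5).
(1,9) is out (row 1 already has a 5).
(2,8) is out (row 2 already has a 5).
(2,9) is out (row 2 already has a 5).
(3,8) is out (column 8 already has a 5).
So the only cell in box 3 that can hold 5 is (3,9).
Therefore (3,9) = 5.

5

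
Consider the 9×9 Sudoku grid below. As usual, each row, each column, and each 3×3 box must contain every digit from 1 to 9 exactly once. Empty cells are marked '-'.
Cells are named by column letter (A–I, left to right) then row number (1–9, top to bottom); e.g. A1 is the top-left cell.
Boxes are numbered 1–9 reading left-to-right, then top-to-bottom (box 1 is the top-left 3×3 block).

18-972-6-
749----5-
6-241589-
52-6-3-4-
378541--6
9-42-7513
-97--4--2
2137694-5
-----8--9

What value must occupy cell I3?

7

Row 3 already contains {1, 2, 4, 5, 6, 8, 9}.
Column I already contains {2, 3, 5, 6, 9}.
Its 3×3 block (box 3) already contains {5, 6, 8, 9}.
The only value from 1–9 not eliminated is 7, so I3 = 7.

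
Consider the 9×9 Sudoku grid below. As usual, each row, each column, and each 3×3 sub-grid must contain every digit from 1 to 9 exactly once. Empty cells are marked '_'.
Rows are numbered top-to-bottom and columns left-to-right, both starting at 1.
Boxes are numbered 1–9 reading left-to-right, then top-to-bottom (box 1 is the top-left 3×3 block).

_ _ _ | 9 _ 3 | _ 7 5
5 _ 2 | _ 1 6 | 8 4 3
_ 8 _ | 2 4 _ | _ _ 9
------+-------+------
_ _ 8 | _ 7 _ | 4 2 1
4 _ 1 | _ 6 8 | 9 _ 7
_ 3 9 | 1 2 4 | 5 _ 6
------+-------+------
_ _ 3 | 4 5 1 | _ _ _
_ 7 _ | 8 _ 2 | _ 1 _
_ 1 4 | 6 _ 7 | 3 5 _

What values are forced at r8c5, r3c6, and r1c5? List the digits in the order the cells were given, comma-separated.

For r8c5:
  Consider where 3 can go in row 8.
  r8c1 is out (box 7 already has a 3).
  r8c3 is out (column 3 already has a 3).
  r8c7 is out (column 7 already has a 3).
  r8c9 is out (column 9 already has a 3).
  So the only cell in row 8 that can hold 3 is r8c5.
  So r8c5 = 3.
For r3c6:
  Row 3 already contains {2, 4, 8, 9}.
  Column 6 already contains {1, 2, 3, 4, 6, 7, 8}.
  Its 3×3 block (box 2) already contains {1, 2, 3, 4, 6, 9}.
  The only value from 1–9 not eliminated is 5, so r3c6 = 5.
For r1c5:
  Row 1 already contains {3, 5, 7, 9}.
  Column 5 already contains {1, 2, 4, 5, 6, 7}.
  Its 3×3 block (box 2) already contains {1, 2, 3, 4, 6, 9}.
  The only value from 1–9 not eliminated is 8, so r1c5 = 8.

3,5,8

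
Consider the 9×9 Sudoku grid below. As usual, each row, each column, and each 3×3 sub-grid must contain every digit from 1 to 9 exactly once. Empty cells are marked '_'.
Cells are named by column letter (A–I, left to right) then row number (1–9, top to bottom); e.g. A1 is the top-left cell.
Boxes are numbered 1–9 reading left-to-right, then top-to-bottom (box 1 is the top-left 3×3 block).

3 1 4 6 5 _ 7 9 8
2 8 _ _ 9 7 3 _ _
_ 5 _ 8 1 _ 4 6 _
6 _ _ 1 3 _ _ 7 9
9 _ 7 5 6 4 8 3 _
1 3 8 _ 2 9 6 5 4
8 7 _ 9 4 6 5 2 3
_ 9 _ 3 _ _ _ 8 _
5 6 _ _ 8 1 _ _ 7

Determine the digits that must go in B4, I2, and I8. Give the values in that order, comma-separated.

4,5,6

For B4:
  Consider where 4 can go in row 4.
  C4 is out (column C already has a 4).
  F4 is out (column F already has a 4).
  G4 is out (column G already has a 4).
  So the only cell in row 4 that can hold 4 is B4.
  So B4 = 4.
For I2:
  Consider where 5 can go in box 3.
  H2 is out (column H already has a 5).
  I3 is out (row 3 already has a 5).
  So the only cell in box 3 that can hold 5 is I2.
  So I2 = 5.
For I8:
  Consider where 6 can go in column I.
  I2 is out (box 3 already has a 6).
  I3 is out (row 3 already has a 6).
  I5 is out (row 5 already has a 6).
  So the only cell in column I that can hold 6 is I8.
  So I8 = 6.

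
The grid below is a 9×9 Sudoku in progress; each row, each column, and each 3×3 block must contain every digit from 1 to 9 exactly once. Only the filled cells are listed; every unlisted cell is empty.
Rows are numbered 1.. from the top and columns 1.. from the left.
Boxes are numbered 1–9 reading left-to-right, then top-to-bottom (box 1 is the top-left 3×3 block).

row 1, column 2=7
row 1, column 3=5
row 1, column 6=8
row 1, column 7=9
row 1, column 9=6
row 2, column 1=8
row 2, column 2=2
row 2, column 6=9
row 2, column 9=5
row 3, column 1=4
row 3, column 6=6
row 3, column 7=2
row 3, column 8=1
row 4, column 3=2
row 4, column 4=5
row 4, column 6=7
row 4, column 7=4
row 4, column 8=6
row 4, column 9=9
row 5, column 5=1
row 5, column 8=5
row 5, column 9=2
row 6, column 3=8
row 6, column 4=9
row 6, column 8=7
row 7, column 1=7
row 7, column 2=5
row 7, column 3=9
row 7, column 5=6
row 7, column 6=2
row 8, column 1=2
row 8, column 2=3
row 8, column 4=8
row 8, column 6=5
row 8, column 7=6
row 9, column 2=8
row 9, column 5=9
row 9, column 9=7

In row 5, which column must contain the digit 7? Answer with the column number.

3

Consider where 7 can go in row 5.
row 5, column 1 is out (column 1 already has a 7).
row 5, column 2 is out (column 2 already has a 7).
row 5, column 4 is out (box 5 already has a 7).
row 5, column 6 is out (column 6 already has a 7).
row 5, column 7 is out (box 6 already has a 7).
So the only cell in row 5 that can hold 7 is row 5, column 3.
That is column 3.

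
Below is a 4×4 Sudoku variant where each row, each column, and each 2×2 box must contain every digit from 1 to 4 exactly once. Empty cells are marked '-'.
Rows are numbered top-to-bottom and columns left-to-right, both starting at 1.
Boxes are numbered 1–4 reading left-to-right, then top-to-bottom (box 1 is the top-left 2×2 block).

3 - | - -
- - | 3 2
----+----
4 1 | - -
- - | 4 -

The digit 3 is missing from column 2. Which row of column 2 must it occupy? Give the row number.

4

Consider where 3 can go in column 2.
R1C2 is out (row 1 already has a 3).
R2C2 is out (row 2 already has a 3).
So the only cell in column 2 that can hold 3 is R4C2.
That is row 4.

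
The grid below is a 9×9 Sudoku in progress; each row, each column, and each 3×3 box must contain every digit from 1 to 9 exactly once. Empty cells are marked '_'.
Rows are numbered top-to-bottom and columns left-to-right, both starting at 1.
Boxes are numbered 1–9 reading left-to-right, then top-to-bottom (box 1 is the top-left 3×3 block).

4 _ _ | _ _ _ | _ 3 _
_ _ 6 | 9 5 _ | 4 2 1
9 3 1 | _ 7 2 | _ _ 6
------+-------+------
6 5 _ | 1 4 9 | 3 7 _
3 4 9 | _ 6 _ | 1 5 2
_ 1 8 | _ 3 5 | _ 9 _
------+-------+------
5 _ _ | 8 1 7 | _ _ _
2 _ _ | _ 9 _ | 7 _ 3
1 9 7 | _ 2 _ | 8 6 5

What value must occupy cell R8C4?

5

Cell R8C4 itself could take any of {4, 5, 6} by direct elimination.
Consider where 5 can go in box 8.
R8C6 is out (column 6 already has a 5).
R9C4 is out (row 9 already has a 5).
R9C6 is out (row 9 already has a 5).
So the only cell in box 8 that can hold 5 is R8C4.
Therefore R8C4 = 5.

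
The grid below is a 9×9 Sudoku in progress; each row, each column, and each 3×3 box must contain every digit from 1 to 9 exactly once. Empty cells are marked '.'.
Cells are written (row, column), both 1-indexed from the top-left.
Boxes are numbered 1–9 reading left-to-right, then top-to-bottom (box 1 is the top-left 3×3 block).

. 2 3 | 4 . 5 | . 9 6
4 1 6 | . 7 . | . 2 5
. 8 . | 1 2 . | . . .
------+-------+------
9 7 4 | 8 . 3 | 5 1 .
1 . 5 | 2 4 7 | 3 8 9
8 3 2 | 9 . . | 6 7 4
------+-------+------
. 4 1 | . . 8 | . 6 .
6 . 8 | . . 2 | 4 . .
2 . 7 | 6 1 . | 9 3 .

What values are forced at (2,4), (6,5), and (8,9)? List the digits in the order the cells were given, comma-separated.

3,5,1

For (2,4):
  Row 2 already contains {1, 2, 4, 5, 6, 7}.
  Column 4 already contains {1, 2, 4, 6, 8, 9}.
  Its 3×3 block (box 2) already contains {1, 2, 4, 5, 7}.
  The only value from 1–9 not eliminated is 3, so (2,4) = 3.
For (6,5):
  Row 6 already contains {2, 3, 4, 6, 7, 8, 9}.
  Column 5 already contains {1, 2, 4, 7}.
  Its 3×3 block (box 5) already contains {2, 3, 4, 7, 8, 9}.
  The only value from 1–9 not eliminated is 5, so (6,5) = 5.
For (8,9):
  Consider where 1 can go in row 8.
  (8,2) is out (column 2 already has a 1).
  (8,4) is out (column 4 already has a 1).
  (8,5) is out (column 5 already has a 1).
  (8,8) is out (column 8 already has a 1).
  So the only cell in row 8 that can hold 1 is (8,9).
  So (8,9) = 1.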